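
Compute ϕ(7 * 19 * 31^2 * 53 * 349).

1817562240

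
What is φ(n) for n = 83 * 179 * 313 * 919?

φ(83) = 83 − 1 = 82.
φ(179) = 179 − 1 = 178.
φ(313) = 313 − 1 = 312.
φ(919) = 919 − 1 = 918.
Multiply: 82 · 178 · 312 · 918 = 4180527936.

4180527936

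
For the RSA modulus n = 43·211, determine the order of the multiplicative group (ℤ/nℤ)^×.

8820

φ(n) = (p − 1)(q − 1) = (43−1)(211−1) = 42·210 = 8820.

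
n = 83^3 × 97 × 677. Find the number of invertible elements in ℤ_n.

36659620608

φ(83^3) = 83^2·(83−1) = 6889·82 = 564898.
φ(97) = 97 − 1 = 96.
φ(677) = 677 − 1 = 676.
Multiply: 564898 · 96 · 676 = 36659620608.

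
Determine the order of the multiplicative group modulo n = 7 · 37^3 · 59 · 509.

8712622656

φ(10648121701) = 10648121701 · (1 − 1/7) · (1 − 1/37) · (1 − 1/59) · (1 − 1/509)
       = 10648121701 · 6364224/7778029 = 8712622656.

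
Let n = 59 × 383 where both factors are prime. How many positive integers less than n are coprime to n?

φ(22597) = 22597 · (1 − 1/59) · (1 − 1/383)
       = 22597 · 22156/22597 = 22156.

22156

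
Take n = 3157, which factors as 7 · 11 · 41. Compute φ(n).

φ(3157) = 3157 · (1 − 1/7) · (1 − 1/11) · (1 − 1/41)
       = 3157 · 2400/3157 = 2400.

2400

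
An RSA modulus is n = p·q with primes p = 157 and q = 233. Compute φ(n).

36192

φ(n) = (p − 1)(q − 1) = (157−1)(233−1) = 156·232 = 36192.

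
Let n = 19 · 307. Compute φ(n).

5508

φ(5833) = 5833 · (1 − 1/19) · (1 − 1/307)
       = 5833 · 5508/5833 = 5508.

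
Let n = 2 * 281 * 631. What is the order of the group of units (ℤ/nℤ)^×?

176400

φ(354622) = 354622 · (1 − 1/2) · (1 − 1/281) · (1 − 1/631)
       = 354622 · 176400/354622 = 176400.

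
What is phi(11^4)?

φ(14641) = 14641 · (1 − 1/11)
       = 14641 · 10/11 = 13310.

13310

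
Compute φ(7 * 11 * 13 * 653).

469440

φ(653653) = 653653 · (1 − 1/7) · (1 − 1/11) · (1 − 1/13) · (1 − 1/653)
       = 653653 · 469440/653653 = 469440.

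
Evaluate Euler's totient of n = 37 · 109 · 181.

699840

φ(37) = 37 − 1 = 36.
φ(109) = 109 − 1 = 108.
φ(181) = 181 − 1 = 180.
Multiply: 36 · 108 · 180 = 699840.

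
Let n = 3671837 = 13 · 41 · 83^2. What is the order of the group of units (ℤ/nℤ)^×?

φ(3671837) = 3671837 · (1 − 1/13) · (1 − 1/41) · (1 − 1/83)
       = 3671837 · 39360/44239 = 3266880.

3266880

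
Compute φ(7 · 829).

φ(7) = 7 − 1 = 6.
φ(829) = 829 − 1 = 828.
Since φ is multiplicative, φ(5803) = 6 · 828 = 4968.

4968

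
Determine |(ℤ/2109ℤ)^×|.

Factor 2109: 2109 = 3 * 19 * 37.
φ(2109) = 2109 · (1 − 1/3) · (1 − 1/19) · (1 − 1/37)
       = 2109 · 1296/2109 = 1296.

1296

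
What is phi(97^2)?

9312

φ(97^2) = 97^2 − 97^1 = 9409 − 97 = 9312.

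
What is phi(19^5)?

2345778

φ(19^5) = 19^5 − 19^4 = 2476099 − 130321 = 2345778.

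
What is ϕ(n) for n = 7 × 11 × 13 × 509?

365760

φ(7) = 7 − 1 = 6.
φ(11) = 11 − 1 = 10.
φ(13) = 13 − 1 = 12.
φ(509) = 509 − 1 = 508.
Since φ is multiplicative, φ(509509) = 6 · 10 · 12 · 508 = 365760.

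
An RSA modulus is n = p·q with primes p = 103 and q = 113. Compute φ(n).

11424

φ(11639) = 11639 · (1 − 1/103) · (1 − 1/113)
       = 11639 · 11424/11639 = 11424.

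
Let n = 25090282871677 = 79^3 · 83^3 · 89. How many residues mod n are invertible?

φ(79^3) = 79^3 − 79^2 = 493039 − 6241 = 486798.
φ(83^3) = 83^3 − 83^2 = 571787 − 6889 = 564898.
φ(89) = 89 − 1 = 88.
φ(25090282871677) = 486798 × 564898 × 88 = 24199227061152.

24199227061152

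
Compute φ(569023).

438048

Factor 569023: 569023 = 7 × 13^3 × 37.
φ(7) = 7 − 1 = 6.
φ(13^3) = 13^3 − 13^2 = 2197 − 169 = 2028.
φ(37) = 37 − 1 = 36.
φ(569023) = 6 × 2028 × 36 = 438048.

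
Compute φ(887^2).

785882

φ(786769) = 786769 · (1 − 1/887)
       = 786769 · 886/887 = 785882.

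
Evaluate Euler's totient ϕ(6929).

6929 = 13**2 * 41.
φ(13^2) = 13^1·(13−1) = 13·12 = 156.
φ(41) = 41 − 1 = 40.
Since φ is multiplicative, φ(6929) = 156 · 40 = 6240.

6240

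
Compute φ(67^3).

φ(300763) = 300763 · (1 − 1/67)
       = 300763 · 66/67 = 296274.

296274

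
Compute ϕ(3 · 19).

36

φ(3) = 3 − 1 = 2.
φ(19) = 19 − 1 = 18.
Since φ is multiplicative, φ(57) = 2 · 18 = 36.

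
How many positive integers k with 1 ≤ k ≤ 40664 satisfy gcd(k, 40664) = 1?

16896

40664 = 2**3 · 13 · 17 · 23.
φ(40664) = 40664 · (1 − 1/2) · (1 − 1/13) · (1 − 1/17) · (1 − 1/23)
       = 40664 · 4224/10166 = 16896.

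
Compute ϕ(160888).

59904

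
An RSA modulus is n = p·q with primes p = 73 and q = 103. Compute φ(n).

7344

φ(73) = 73 − 1 = 72.
φ(103) = 103 − 1 = 102.
Multiply: 72 · 102 = 7344.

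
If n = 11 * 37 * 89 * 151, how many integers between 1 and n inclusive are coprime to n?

φ(5469673) = 5469673 · (1 − 1/11) · (1 − 1/37) · (1 − 1/89) · (1 − 1/151)
       = 5469673 · 4752000/5469673 = 4752000.

4752000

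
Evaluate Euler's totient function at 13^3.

φ(2197) = 2197 · (1 − 1/13)
       = 2197 · 12/13 = 2028.

2028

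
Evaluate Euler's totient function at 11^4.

φ(14641) = 14641 · (1 − 1/11)
       = 14641 · 10/11 = 13310.

13310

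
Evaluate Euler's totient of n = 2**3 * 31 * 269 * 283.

φ(18879496) = 18879496 · (1 − 1/2) · (1 − 1/31) · (1 − 1/269) · (1 − 1/283)
       = 18879496 · 2267280/4719874 = 9069120.

9069120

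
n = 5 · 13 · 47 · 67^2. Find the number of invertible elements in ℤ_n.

9763776

φ(13713895) = 13713895 · (1 − 1/5) · (1 − 1/13) · (1 − 1/47) · (1 − 1/67)
       = 13713895 · 145728/204685 = 9763776.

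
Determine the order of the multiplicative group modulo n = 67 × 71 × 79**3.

φ(2345386523) = 2345386523 · (1 − 1/67) · (1 − 1/71) · (1 − 1/79)
       = 2345386523 · 360360/375803 = 2249006760.

2249006760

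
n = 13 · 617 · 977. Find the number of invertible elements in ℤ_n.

7214592

φ(13) = 13 − 1 = 12.
φ(617) = 617 − 1 = 616.
φ(977) = 977 − 1 = 976.
Multiply: 12 · 616 · 976 = 7214592.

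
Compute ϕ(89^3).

φ(704969) = 704969 · (1 − 1/89)
       = 704969 · 88/89 = 697048.

697048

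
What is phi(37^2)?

φ(37^2) = 37^2 − 37^1 = 1369 − 37 = 1332.

1332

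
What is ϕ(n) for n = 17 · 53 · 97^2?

7747584

φ(8477509) = 8477509 · (1 − 1/17) · (1 − 1/53) · (1 − 1/97)
       = 8477509 · 79872/87397 = 7747584.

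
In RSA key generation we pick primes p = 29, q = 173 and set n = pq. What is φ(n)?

4816

φ(pq) = (p−1)(q−1) = 28 · 172 = 4816.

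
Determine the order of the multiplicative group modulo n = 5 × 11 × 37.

1440

φ(2035) = 2035 · (1 − 1/5) · (1 − 1/11) · (1 − 1/37)
       = 2035 · 1440/2035 = 1440.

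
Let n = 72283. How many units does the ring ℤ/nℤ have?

72283 = 41**2 * 43.
φ(72283) = 72283 · (1 − 1/41) · (1 − 1/43)
       = 72283 · 1680/1763 = 68880.

68880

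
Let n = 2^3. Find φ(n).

4

φ(8) = 8 · (1 − 1/2)
       = 8 · 1/2 = 4.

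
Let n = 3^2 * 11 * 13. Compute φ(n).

φ(3^2) = 3^1·(3−1) = 3·2 = 6.
φ(11) = 11 − 1 = 10.
φ(13) = 13 − 1 = 12.
φ(1287) = 6 × 10 × 12 = 720.

720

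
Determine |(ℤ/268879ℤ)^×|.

First factor: 268879 = 13^2 · 37 · 43.
φ(268879) = 268879 · (1 − 1/13) · (1 − 1/37) · (1 − 1/43)
       = 268879 · 18144/20683 = 235872.

235872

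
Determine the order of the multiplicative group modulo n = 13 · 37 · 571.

φ(13) = 13 − 1 = 12.
φ(37) = 37 − 1 = 36.
φ(571) = 571 − 1 = 570.
Multiply: 12 · 36 · 570 = 246240.

246240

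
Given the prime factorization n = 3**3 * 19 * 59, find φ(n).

18792

φ(3^3) = 3^3 − 3^2 = 27 − 9 = 18.
φ(19) = 19 − 1 = 18.
φ(59) = 59 − 1 = 58.
Multiply: 18 · 18 · 58 = 18792.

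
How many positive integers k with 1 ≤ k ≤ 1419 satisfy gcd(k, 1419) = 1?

840

First factor: 1419 = 3 · 11 · 43.
φ(1419) = 1419 · (1 − 1/3) · (1 − 1/11) · (1 − 1/43)
       = 1419 · 840/1419 = 840.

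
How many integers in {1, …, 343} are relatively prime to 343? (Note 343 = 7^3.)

294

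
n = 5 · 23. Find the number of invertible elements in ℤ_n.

88

φ(5) = 5 − 1 = 4.
φ(23) = 23 − 1 = 22.
φ(115) = 4 × 22 = 88.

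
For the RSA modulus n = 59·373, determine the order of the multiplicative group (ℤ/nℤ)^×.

φ(pq) = (p−1)(q−1) = 58 · 372 = 21576.

21576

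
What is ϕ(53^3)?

φ(53^3) = 53^2·(53−1) = 2809·52 = 146068.

146068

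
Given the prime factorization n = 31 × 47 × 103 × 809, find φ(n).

φ(31) = 31 − 1 = 30.
φ(47) = 47 − 1 = 46.
φ(103) = 103 − 1 = 102.
φ(809) = 809 − 1 = 808.
φ(121407439) = 30 × 46 × 102 × 808 = 113734080.

113734080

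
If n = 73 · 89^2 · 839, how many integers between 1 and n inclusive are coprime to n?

472551552

φ(485137487) = 485137487 · (1 − 1/73) · (1 − 1/89) · (1 − 1/839)
       = 485137487 · 5309568/5450983 = 472551552.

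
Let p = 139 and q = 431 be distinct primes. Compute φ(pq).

59340

For distinct primes, φ(pq) = (p−1)(q−1) = 138 × 430 = 59340.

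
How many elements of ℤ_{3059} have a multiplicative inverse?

Prime factorization: 3059 = 7 · 19 · 23.
φ(3059) = 3059 · (1 − 1/7) · (1 − 1/19) · (1 − 1/23)
       = 3059 · 2376/3059 = 2376.

2376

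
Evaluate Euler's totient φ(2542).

Factor 2542: 2542 = 2 × 31 × 41.
φ(2542) = 2542 · (1 − 1/2) · (1 − 1/31) · (1 − 1/41)
       = 2542 · 1200/2542 = 1200.

1200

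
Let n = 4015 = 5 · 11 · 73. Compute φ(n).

φ(5) = 5 − 1 = 4.
φ(11) = 11 − 1 = 10.
φ(73) = 73 − 1 = 72.
Since φ is multiplicative, φ(4015) = 4 · 10 · 72 = 2880.

2880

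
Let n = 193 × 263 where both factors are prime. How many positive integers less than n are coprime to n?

For distinct primes, φ(pq) = (p−1)(q−1) = 192 × 262 = 50304.

50304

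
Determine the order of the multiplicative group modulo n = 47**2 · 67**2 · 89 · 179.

149753541696

φ(157974998131) = 157974998131 · (1 − 1/47) · (1 − 1/67) · (1 − 1/89) · (1 − 1/179)
       = 157974998131 · 47555904/50166719 = 149753541696.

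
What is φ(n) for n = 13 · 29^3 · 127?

35604576

φ(13) = 13 − 1 = 12.
φ(29^3) = 29^3 − 29^2 = 24389 − 841 = 23548.
φ(127) = 127 − 1 = 126.
Since φ is multiplicative, φ(40266239) = 12 · 23548 · 126 = 35604576.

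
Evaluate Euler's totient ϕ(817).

756

Prime factorization: 817 = 19 * 43.
φ(817) = 817 · (1 − 1/19) · (1 − 1/43)
       = 817 · 756/817 = 756.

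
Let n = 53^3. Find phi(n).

φ(53^3) = 53^2·(53−1) = 2809·52 = 146068.

146068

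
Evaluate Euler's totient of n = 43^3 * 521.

40382160

φ(43^3) = 43^3 − 43^2 = 79507 − 1849 = 77658.
φ(521) = 521 − 1 = 520.
Since φ is multiplicative, φ(41423147) = 77658 · 520 = 40382160.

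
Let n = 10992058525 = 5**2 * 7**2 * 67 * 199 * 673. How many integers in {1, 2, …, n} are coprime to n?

φ(5^2) = 5^1·(5−1) = 5·4 = 20.
φ(7^2) = 7^1·(7−1) = 7·6 = 42.
φ(67) = 67 − 1 = 66.
φ(199) = 199 − 1 = 198.
φ(673) = 673 − 1 = 672.
Multiply: 20 · 42 · 66 · 198 · 672 = 7376624640.

7376624640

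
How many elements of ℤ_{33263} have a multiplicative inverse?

First factor: 33263 = 29 · 31 · 37.
φ(29) = 29 − 1 = 28.
φ(31) = 31 − 1 = 30.
φ(37) = 37 − 1 = 36.
Since φ is multiplicative, φ(33263) = 28 · 30 · 36 = 30240.

30240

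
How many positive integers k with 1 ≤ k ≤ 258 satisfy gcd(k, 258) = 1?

First factor: 258 = 2 · 3 · 43.
φ(258) = 258 · (1 − 1/2) · (1 − 1/3) · (1 − 1/43)
       = 258 · 84/258 = 84.

84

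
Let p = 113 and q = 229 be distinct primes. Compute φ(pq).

25536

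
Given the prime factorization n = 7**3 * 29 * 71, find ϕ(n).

576240

φ(7^3) = 7^3 − 7^2 = 343 − 49 = 294.
φ(29) = 29 − 1 = 28.
φ(71) = 71 − 1 = 70.
φ(706237) = 294 × 28 × 70 = 576240.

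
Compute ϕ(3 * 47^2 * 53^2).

φ(3) = 3 − 1 = 2.
φ(47^2) = 47^2 − 47^1 = 2209 − 47 = 2162.
φ(53^2) = 53^1·(53−1) = 53·52 = 2756.
Multiply: 2 · 2162 · 2756 = 11916944.

11916944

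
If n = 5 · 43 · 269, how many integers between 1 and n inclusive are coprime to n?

φ(5) = 5 − 1 = 4.
φ(43) = 43 − 1 = 42.
φ(269) = 269 − 1 = 268.
Since φ is multiplicative, φ(57835) = 4 · 42 · 268 = 45024.

45024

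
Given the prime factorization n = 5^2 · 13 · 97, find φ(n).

φ(5^2) = 5^1·(5−1) = 5·4 = 20.
φ(13) = 13 − 1 = 12.
φ(97) = 97 − 1 = 96.
φ(31525) = 20 × 12 × 96 = 23040.

23040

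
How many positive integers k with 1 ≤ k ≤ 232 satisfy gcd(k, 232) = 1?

112

Factor 232: 232 = 2^3 · 29.
φ(2^3) = 2^3 − 2^2 = 8 − 4 = 4.
φ(29) = 29 − 1 = 28.
Multiply: 4 · 28 = 112.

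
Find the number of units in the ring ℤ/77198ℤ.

33880

Factor 77198: 77198 = 2 · 11^3 · 29.
φ(2) = 2 − 1 = 1.
φ(11^3) = 11^3 − 11^2 = 1331 − 121 = 1210.
φ(29) = 29 − 1 = 28.
Multiply: 1 · 1210 · 28 = 33880.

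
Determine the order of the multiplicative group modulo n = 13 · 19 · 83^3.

φ(141231389) = 141231389 · (1 − 1/13) · (1 − 1/19) · (1 − 1/83)
       = 141231389 · 17712/20501 = 122017968.

122017968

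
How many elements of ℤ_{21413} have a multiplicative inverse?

16632

First factor: 21413 = 7^2 × 19 × 23.
φ(21413) = 21413 · (1 − 1/7) · (1 − 1/19) · (1 − 1/23)
       = 21413 · 2376/3059 = 16632.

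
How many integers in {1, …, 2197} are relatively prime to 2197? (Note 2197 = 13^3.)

2028

φ(2197) = 2197 · (1 − 1/13)
       = 2197 · 12/13 = 2028.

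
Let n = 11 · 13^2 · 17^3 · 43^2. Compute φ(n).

φ(11) = 11 − 1 = 10.
φ(13^2) = 13^1·(13−1) = 13·12 = 156.
φ(17^3) = 17^3 − 17^2 = 4913 − 289 = 4624.
φ(43^2) = 43^2 − 43^1 = 1849 − 43 = 1806.
Multiply: 10 · 156 · 4624 · 1806 = 13027472640.

13027472640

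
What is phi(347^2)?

φ(120409) = 120409 · (1 − 1/347)
       = 120409 · 346/347 = 120062.

120062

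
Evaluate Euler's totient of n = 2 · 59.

58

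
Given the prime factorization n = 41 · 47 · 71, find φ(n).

128800

φ(136817) = 136817 · (1 − 1/41) · (1 − 1/47) · (1 − 1/71)
       = 136817 · 128800/136817 = 128800.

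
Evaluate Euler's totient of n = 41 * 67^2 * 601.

φ(41) = 41 − 1 = 40.
φ(67^2) = 67^1·(67−1) = 67·66 = 4422.
φ(601) = 601 − 1 = 600.
φ(110613449) = 40 × 4422 × 600 = 106128000.

106128000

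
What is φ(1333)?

1260

Factor 1333: 1333 = 31 × 43.
φ(1333) = 1333 · (1 − 1/31) · (1 − 1/43)
       = 1333 · 1260/1333 = 1260.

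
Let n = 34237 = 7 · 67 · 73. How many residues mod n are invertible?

28512

φ(7) = 7 − 1 = 6.
φ(67) = 67 − 1 = 66.
φ(73) = 73 − 1 = 72.
Since φ is multiplicative, φ(34237) = 6 · 66 · 72 = 28512.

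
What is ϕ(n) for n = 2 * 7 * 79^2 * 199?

φ(2) = 2 − 1 = 1.
φ(7) = 7 − 1 = 6.
φ(79^2) = 79^2 − 79^1 = 6241 − 79 = 6162.
φ(199) = 199 − 1 = 198.
Since φ is multiplicative, φ(17387426) = 1 · 6 · 6162 · 198 = 7320456.

7320456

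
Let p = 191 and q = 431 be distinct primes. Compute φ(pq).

For distinct primes, φ(pq) = (p−1)(q−1) = 190 × 430 = 81700.

81700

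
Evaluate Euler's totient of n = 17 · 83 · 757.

991872

φ(1068127) = 1068127 · (1 − 1/17) · (1 − 1/83) · (1 − 1/757)
       = 1068127 · 991872/1068127 = 991872.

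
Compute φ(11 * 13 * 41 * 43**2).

8668800

φ(10840687) = 10840687 · (1 − 1/11) · (1 − 1/13) · (1 − 1/41) · (1 − 1/43)
       = 10840687 · 201600/252109 = 8668800.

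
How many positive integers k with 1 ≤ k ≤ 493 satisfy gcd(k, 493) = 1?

448

First factor: 493 = 17 × 29.
φ(493) = 493 · (1 − 1/17) · (1 − 1/29)
       = 493 · 448/493 = 448.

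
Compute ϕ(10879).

Prime factorization: 10879 = 11 × 23 × 43.
φ(10879) = 10879 · (1 − 1/11) · (1 − 1/23) · (1 − 1/43)
       = 10879 · 9240/10879 = 9240.

9240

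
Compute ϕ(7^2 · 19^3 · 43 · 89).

1008697536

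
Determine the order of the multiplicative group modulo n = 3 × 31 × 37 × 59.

125280

φ(203019) = 203019 · (1 − 1/3) · (1 − 1/31) · (1 − 1/37) · (1 − 1/59)
       = 203019 · 125280/203019 = 125280.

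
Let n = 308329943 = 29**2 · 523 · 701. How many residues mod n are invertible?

296704800

φ(308329943) = 308329943 · (1 − 1/29) · (1 − 1/523) · (1 − 1/701)
       = 308329943 · 10231200/10632067 = 296704800.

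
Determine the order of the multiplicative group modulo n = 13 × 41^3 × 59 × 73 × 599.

2014979466240

φ(2311514470889) = 2311514470889 · (1 − 1/13) · (1 − 1/41) · (1 − 1/59) · (1 − 1/73) · (1 − 1/599)
       = 2311514470889 · 1198679040/1375082969 = 2014979466240.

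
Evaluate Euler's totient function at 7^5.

14406

φ(7^5) = 7^4·(7−1) = 2401·6 = 14406.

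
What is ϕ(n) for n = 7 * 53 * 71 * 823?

φ(7) = 7 − 1 = 6.
φ(53) = 53 − 1 = 52.
φ(71) = 71 − 1 = 70.
φ(823) = 823 − 1 = 822.
φ(21678643) = 6 × 52 × 70 × 822 = 17952480.

17952480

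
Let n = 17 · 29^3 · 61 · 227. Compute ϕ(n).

φ(5741146211) = 5741146211 · (1 − 1/17) · (1 − 1/29) · (1 − 1/61) · (1 − 1/227)
       = 5741146211 · 6074880/6826571 = 5108974080.

5108974080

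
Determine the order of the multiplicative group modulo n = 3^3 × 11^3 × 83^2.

φ(247569993) = 247569993 · (1 − 1/3) · (1 − 1/11) · (1 − 1/83)
       = 247569993 · 1640/2739 = 148234680.

148234680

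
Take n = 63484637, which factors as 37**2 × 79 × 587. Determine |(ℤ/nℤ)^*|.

60883056

φ(37^2) = 37^1·(37−1) = 37·36 = 1332.
φ(79) = 79 − 1 = 78.
φ(587) = 587 − 1 = 586.
φ(63484637) = 1332 × 78 × 586 = 60883056.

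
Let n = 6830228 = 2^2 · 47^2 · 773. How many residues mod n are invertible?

3338128

φ(6830228) = 6830228 · (1 − 1/2) · (1 − 1/47) · (1 − 1/773)
       = 6830228 · 35512/72662 = 3338128.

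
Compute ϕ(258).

84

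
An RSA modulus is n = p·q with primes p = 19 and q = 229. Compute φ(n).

4104

φ(pq) = (p−1)(q−1) = 18 · 228 = 4104.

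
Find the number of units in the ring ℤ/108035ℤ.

First factor: 108035 = 5 × 17 × 31 × 41.
φ(108035) = 108035 · (1 − 1/5) · (1 − 1/17) · (1 − 1/31) · (1 − 1/41)
       = 108035 · 76800/108035 = 76800.

76800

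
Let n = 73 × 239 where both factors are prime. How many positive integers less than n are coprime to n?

17136

φ(17447) = 17447 · (1 − 1/73) · (1 − 1/239)
       = 17447 · 17136/17447 = 17136.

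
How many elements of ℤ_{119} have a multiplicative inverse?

96

Prime factorization: 119 = 7 · 17.
φ(119) = 119 · (1 − 1/7) · (1 − 1/17)
       = 119 · 96/119 = 96.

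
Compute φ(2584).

First factor: 2584 = 2**3 · 17 · 19.
φ(2^3) = 2^3 − 2^2 = 8 − 4 = 4.
φ(17) = 17 − 1 = 16.
φ(19) = 19 − 1 = 18.
Since φ is multiplicative, φ(2584) = 4 · 16 · 18 = 1152.

1152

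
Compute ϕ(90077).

81120

First factor: 90077 = 13^3 × 41.
φ(90077) = 90077 · (1 − 1/13) · (1 − 1/41)
       = 90077 · 480/533 = 81120.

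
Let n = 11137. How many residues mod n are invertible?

9072

First factor: 11137 = 7 * 37 * 43.
φ(11137) = 11137 · (1 − 1/7) · (1 − 1/37) · (1 − 1/43)
       = 11137 · 9072/11137 = 9072.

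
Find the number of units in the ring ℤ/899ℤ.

840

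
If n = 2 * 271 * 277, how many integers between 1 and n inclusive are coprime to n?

74520

φ(2) = 2 − 1 = 1.
φ(271) = 271 − 1 = 270.
φ(277) = 277 − 1 = 276.
Multiply: 1 · 270 · 276 = 74520.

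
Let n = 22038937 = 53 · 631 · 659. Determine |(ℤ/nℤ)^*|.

φ(53) = 53 − 1 = 52.
φ(631) = 631 − 1 = 630.
φ(659) = 659 − 1 = 658.
Since φ is multiplicative, φ(22038937) = 52 · 630 · 658 = 21556080.

21556080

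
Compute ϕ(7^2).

42

φ(7^2) = 7^1·(7−1) = 7·6 = 42.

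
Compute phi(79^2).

φ(79^2) = 79^2 − 79^1 = 6241 − 79 = 6162.

6162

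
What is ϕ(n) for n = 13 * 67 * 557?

440352

φ(13) = 13 − 1 = 12.
φ(67) = 67 − 1 = 66.
φ(557) = 557 − 1 = 556.
Since φ is multiplicative, φ(485147) = 12 · 66 · 556 = 440352.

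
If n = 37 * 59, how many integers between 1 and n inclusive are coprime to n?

2088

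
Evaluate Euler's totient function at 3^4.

54

φ(81) = 81 · (1 − 1/3)
       = 81 · 2/3 = 54.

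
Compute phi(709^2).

501972

φ(502681) = 502681 · (1 − 1/709)
       = 502681 · 708/709 = 501972.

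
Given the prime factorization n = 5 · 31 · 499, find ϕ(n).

59760

φ(77345) = 77345 · (1 − 1/5) · (1 − 1/31) · (1 − 1/499)
       = 77345 · 59760/77345 = 59760.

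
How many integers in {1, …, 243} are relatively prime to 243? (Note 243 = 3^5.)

162

φ(243) = 243 · (1 − 1/3)
       = 243 · 2/3 = 162.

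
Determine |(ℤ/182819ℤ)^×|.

Factor 182819: 182819 = 7^3 × 13 × 41.
φ(182819) = 182819 · (1 − 1/7) · (1 − 1/13) · (1 − 1/41)
       = 182819 · 2880/3731 = 141120.

141120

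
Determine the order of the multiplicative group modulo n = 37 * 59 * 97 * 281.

φ(37) = 37 − 1 = 36.
φ(59) = 59 − 1 = 58.
φ(97) = 97 − 1 = 96.
φ(281) = 281 − 1 = 280.
Since φ is multiplicative, φ(59502031) = 36 · 58 · 96 · 280 = 56125440.

56125440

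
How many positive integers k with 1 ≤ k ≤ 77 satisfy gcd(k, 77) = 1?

60

Factor 77: 77 = 7 × 11.
φ(77) = 77 · (1 − 1/7) · (1 − 1/11)
       = 77 · 60/77 = 60.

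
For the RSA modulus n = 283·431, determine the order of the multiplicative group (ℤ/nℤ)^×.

121260

φ(n) = (p − 1)(q − 1) = (283−1)(431−1) = 282·430 = 121260.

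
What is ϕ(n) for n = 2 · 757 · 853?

φ(1291442) = 1291442 · (1 − 1/2) · (1 − 1/757) · (1 − 1/853)
       = 1291442 · 644112/1291442 = 644112.

644112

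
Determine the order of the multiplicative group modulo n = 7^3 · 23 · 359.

2315544

φ(2832151) = 2832151 · (1 − 1/7) · (1 − 1/23) · (1 − 1/359)
       = 2832151 · 47256/57799 = 2315544.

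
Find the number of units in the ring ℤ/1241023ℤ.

1241023 = 7**2 × 19 × 31 × 43.
φ(1241023) = 1241023 · (1 − 1/7) · (1 − 1/19) · (1 − 1/31) · (1 − 1/43)
       = 1241023 · 136080/177289 = 952560.

952560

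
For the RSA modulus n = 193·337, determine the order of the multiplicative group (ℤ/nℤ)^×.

64512

φ(n) = (p − 1)(q − 1) = (193−1)(337−1) = 192·336 = 64512.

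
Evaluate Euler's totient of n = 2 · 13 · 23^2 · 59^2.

φ(47877674) = 47877674 · (1 − 1/2) · (1 − 1/13) · (1 − 1/23) · (1 − 1/59)
       = 47877674 · 15312/35282 = 20778384.

20778384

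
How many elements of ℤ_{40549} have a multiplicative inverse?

36960

Prime factorization: 40549 = 23 * 41 * 43.
φ(23) = 23 − 1 = 22.
φ(41) = 41 − 1 = 40.
φ(43) = 43 − 1 = 42.
φ(40549) = 22 × 40 × 42 = 36960.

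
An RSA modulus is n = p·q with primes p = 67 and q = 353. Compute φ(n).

φ(23651) = 23651 · (1 − 1/67) · (1 − 1/353)
       = 23651 · 23232/23651 = 23232.

23232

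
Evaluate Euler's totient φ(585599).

435456

Factor 585599: 585599 = 7^2 · 17 · 19 · 37.
φ(585599) = 585599 · (1 − 1/7) · (1 − 1/17) · (1 − 1/19) · (1 − 1/37)
       = 585599 · 62208/83657 = 435456.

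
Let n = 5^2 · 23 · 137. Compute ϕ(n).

59840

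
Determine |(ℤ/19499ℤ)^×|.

17280

19499 = 17 * 31 * 37.
φ(17) = 17 − 1 = 16.
φ(31) = 31 − 1 = 30.
φ(37) = 37 − 1 = 36.
φ(19499) = 16 × 30 × 36 = 17280.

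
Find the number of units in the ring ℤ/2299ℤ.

1980

2299 = 11^2 * 19.
φ(11^2) = 11^2 − 11^1 = 121 − 11 = 110.
φ(19) = 19 − 1 = 18.
Multiply: 110 · 18 = 1980.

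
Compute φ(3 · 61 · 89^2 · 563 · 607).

φ(3) = 3 − 1 = 2.
φ(61) = 61 − 1 = 60.
φ(89^2) = 89^2 − 89^1 = 7921 − 89 = 7832.
φ(563) = 563 − 1 = 562.
φ(607) = 607 − 1 = 606.
φ(495368274363) = 2 × 60 × 7832 × 562 × 606 = 320083188480.

320083188480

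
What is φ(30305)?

Prime factorization: 30305 = 5 · 11 · 19 · 29.
φ(30305) = 30305 · (1 − 1/5) · (1 − 1/11) · (1 − 1/19) · (1 − 1/29)
       = 30305 · 20160/30305 = 20160.

20160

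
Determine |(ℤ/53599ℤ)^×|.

38880

Prime factorization: 53599 = 7 × 13 × 19 × 31.
φ(53599) = 53599 · (1 − 1/7) · (1 − 1/13) · (1 − 1/19) · (1 − 1/31)
       = 53599 · 38880/53599 = 38880.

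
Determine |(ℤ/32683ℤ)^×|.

25872

32683 = 7**2 × 23 × 29.
φ(7^2) = 7^1·(7−1) = 7·6 = 42.
φ(23) = 23 − 1 = 22.
φ(29) = 29 − 1 = 28.
φ(32683) = 42 × 22 × 28 = 25872.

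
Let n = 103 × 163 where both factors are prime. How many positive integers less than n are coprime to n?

16524

For distinct primes, φ(pq) = (p−1)(q−1) = 102 × 162 = 16524.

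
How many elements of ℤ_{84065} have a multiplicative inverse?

First factor: 84065 = 5 · 17 · 23 · 43.
φ(5) = 5 − 1 = 4.
φ(17) = 17 − 1 = 16.
φ(23) = 23 − 1 = 22.
φ(43) = 43 − 1 = 42.
φ(84065) = 4 × 16 × 22 × 42 = 59136.

59136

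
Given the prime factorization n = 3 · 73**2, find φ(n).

10512

φ(15987) = 15987 · (1 − 1/3) · (1 − 1/73)
       = 15987 · 144/219 = 10512.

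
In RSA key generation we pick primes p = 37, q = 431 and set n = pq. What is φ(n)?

φ(15947) = 15947 · (1 − 1/37) · (1 − 1/431)
       = 15947 · 15480/15947 = 15480.

15480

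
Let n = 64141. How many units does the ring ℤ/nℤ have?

47040

64141 = 7^3 * 11 * 17.
φ(64141) = 64141 · (1 − 1/7) · (1 − 1/11) · (1 − 1/17)
       = 64141 · 960/1309 = 47040.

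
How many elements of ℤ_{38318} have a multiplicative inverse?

14784

First factor: 38318 = 2 * 7^2 * 17 * 23.
φ(2) = 2 − 1 = 1.
φ(7^2) = 7^2 − 7^1 = 49 − 7 = 42.
φ(17) = 17 − 1 = 16.
φ(23) = 23 − 1 = 22.
Since φ is multiplicative, φ(38318) = 1 · 42 · 16 · 22 = 14784.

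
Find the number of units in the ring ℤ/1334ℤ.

616

Prime factorization: 1334 = 2 × 23 × 29.
φ(1334) = 1334 · (1 − 1/2) · (1 − 1/23) · (1 − 1/29)
       = 1334 · 616/1334 = 616.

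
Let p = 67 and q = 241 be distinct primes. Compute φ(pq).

φ(67) = 67 − 1 = 66.
φ(241) = 241 − 1 = 240.
Multiply: 66 · 240 = 15840.

15840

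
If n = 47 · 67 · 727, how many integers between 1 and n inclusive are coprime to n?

φ(2289323) = 2289323 · (1 − 1/47) · (1 − 1/67) · (1 − 1/727)
       = 2289323 · 2204136/2289323 = 2204136.

2204136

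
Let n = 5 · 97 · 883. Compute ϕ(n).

φ(5) = 5 − 1 = 4.
φ(97) = 97 − 1 = 96.
φ(883) = 883 − 1 = 882.
Since φ is multiplicative, φ(428255) = 4 · 96 · 882 = 338688.

338688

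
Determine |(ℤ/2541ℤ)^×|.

Prime factorization: 2541 = 3 · 7 · 11^2.
φ(2541) = 2541 · (1 − 1/3) · (1 − 1/7) · (1 − 1/11)
       = 2541 · 120/231 = 1320.

1320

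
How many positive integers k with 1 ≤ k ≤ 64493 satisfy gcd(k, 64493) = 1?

52800

Factor 64493: 64493 = 11**2 · 13 · 41.
φ(64493) = 64493 · (1 − 1/11) · (1 − 1/13) · (1 − 1/41)
       = 64493 · 4800/5863 = 52800.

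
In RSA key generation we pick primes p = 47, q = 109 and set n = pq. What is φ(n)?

φ(5123) = 5123 · (1 − 1/47) · (1 − 1/109)
       = 5123 · 4968/5123 = 4968.

4968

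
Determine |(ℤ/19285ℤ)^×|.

12096

First factor: 19285 = 5 * 7 * 19 * 29.
φ(19285) = 19285 · (1 − 1/5) · (1 − 1/7) · (1 − 1/19) · (1 − 1/29)
       = 19285 · 12096/19285 = 12096.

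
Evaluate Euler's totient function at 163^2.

φ(26569) = 26569 · (1 − 1/163)
       = 26569 · 162/163 = 26406.

26406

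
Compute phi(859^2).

737022

φ(859^2) = 859^1·(859−1) = 859·858 = 737022.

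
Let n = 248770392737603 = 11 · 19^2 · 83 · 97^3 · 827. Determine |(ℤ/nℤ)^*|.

209235180188160

φ(248770392737603) = 248770392737603 · (1 − 1/11) · (1 − 1/19) · (1 − 1/83) · (1 − 1/97) · (1 − 1/827)
       = 248770392737603 · 1170408960/1391558993 = 209235180188160.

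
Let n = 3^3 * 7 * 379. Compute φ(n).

φ(3^3) = 3^3 − 3^2 = 27 − 9 = 18.
φ(7) = 7 − 1 = 6.
φ(379) = 379 − 1 = 378.
Multiply: 18 · 6 · 378 = 40824.

40824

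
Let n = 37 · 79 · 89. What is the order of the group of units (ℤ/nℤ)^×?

247104

φ(37) = 37 − 1 = 36.
φ(79) = 79 − 1 = 78.
φ(89) = 89 − 1 = 88.
Since φ is multiplicative, φ(260147) = 36 · 78 · 88 = 247104.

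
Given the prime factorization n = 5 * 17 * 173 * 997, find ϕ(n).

φ(5) = 5 − 1 = 4.
φ(17) = 17 − 1 = 16.
φ(173) = 173 − 1 = 172.
φ(997) = 997 − 1 = 996.
φ(14660885) = 4 × 16 × 172 × 996 = 10963968.

10963968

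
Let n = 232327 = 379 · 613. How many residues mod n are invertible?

231336

φ(232327) = 232327 · (1 − 1/379) · (1 − 1/613)
       = 232327 · 231336/232327 = 231336.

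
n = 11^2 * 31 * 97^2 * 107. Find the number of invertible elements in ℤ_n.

3257337600

φ(11^2) = 11^1·(11−1) = 11·10 = 110.
φ(31) = 31 − 1 = 30.
φ(97^2) = 97^1·(97−1) = 97·96 = 9312.
φ(107) = 107 − 1 = 106.
Multiply: 110 · 30 · 9312 · 106 = 3257337600.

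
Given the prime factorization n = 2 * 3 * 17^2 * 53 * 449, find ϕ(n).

12673024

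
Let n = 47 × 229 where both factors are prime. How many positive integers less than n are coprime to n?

10488

For distinct primes, φ(pq) = (p−1)(q−1) = 46 × 228 = 10488.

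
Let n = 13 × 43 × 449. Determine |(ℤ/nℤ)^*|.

φ(250991) = 250991 · (1 − 1/13) · (1 − 1/43) · (1 − 1/449)
       = 250991 · 225792/250991 = 225792.

225792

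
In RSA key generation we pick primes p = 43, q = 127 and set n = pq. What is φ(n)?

5292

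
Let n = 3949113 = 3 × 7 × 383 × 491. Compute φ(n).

φ(3949113) = 3949113 · (1 − 1/3) · (1 − 1/7) · (1 − 1/383) · (1 − 1/491)
       = 3949113 · 2246160/3949113 = 2246160.

2246160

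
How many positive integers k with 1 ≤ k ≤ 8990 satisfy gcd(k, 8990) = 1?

8990 = 2 × 5 × 29 × 31.
φ(2) = 2 − 1 = 1.
φ(5) = 5 − 1 = 4.
φ(29) = 29 − 1 = 28.
φ(31) = 31 − 1 = 30.
φ(8990) = 1 × 4 × 28 × 30 = 3360.

3360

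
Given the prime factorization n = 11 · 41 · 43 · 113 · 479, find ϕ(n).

φ(11) = 11 − 1 = 10.
φ(41) = 41 − 1 = 40.
φ(43) = 43 − 1 = 42.
φ(113) = 113 − 1 = 112.
φ(479) = 479 − 1 = 478.
φ(1049684911) = 10 × 40 × 42 × 112 × 478 = 899404800.

899404800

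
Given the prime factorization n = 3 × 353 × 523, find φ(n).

φ(553857) = 553857 · (1 − 1/3) · (1 − 1/353) · (1 − 1/523)
       = 553857 · 367488/553857 = 367488.

367488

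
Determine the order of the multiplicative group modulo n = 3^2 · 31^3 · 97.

16606080

φ(26007543) = 26007543 · (1 − 1/3) · (1 − 1/31) · (1 − 1/97)
       = 26007543 · 5760/9021 = 16606080.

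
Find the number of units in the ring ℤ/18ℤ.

6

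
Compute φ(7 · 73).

φ(7) = 7 − 1 = 6.
φ(73) = 73 − 1 = 72.
Multiply: 6 · 72 = 432.

432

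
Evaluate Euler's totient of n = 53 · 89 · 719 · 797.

φ(53) = 53 − 1 = 52.
φ(89) = 89 − 1 = 88.
φ(719) = 719 − 1 = 718.
φ(797) = 797 − 1 = 796.
Multiply: 52 · 88 · 718 · 796 = 2615312128.

2615312128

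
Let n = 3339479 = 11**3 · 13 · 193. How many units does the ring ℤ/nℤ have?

φ(3339479) = 3339479 · (1 − 1/11) · (1 − 1/13) · (1 − 1/193)
       = 3339479 · 23040/27599 = 2787840.

2787840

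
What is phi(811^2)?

φ(811^2) = 811^2 − 811^1 = 657721 − 811 = 656910.

656910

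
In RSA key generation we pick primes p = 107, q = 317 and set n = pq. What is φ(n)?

φ(n) = (p − 1)(q − 1) = (107−1)(317−1) = 106·316 = 33496.

33496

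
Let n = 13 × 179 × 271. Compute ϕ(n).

576720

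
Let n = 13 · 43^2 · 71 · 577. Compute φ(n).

φ(13) = 13 − 1 = 12.
φ(43^2) = 43^1·(43−1) = 43·42 = 1806.
φ(71) = 71 − 1 = 70.
φ(577) = 577 − 1 = 576.
φ(984723779) = 12 × 1806 × 70 × 576 = 873815040.

873815040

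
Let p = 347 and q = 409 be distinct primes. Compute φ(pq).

φ(pq) = (p−1)(q−1) = 346 · 408 = 141168.

141168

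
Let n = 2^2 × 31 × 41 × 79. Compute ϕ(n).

187200

φ(401636) = 401636 · (1 − 1/2) · (1 − 1/31) · (1 − 1/41) · (1 − 1/79)
       = 401636 · 93600/200818 = 187200.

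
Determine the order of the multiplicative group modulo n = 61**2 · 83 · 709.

φ(61^2) = 61^2 − 61^1 = 3721 − 61 = 3660.
φ(83) = 83 − 1 = 82.
φ(709) = 709 − 1 = 708.
φ(218969687) = 3660 × 82 × 708 = 212484960.

212484960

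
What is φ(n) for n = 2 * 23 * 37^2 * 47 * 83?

110534688

φ(2) = 2 − 1 = 1.
φ(23) = 23 − 1 = 22.
φ(37^2) = 37^2 − 37^1 = 1369 − 37 = 1332.
φ(47) = 47 − 1 = 46.
φ(83) = 83 − 1 = 82.
φ(245661574) = 1 × 22 × 1332 × 46 × 82 = 110534688.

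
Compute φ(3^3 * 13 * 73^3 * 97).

φ(13244861799) = 13244861799 · (1 − 1/3) · (1 − 1/13) · (1 − 1/73) · (1 − 1/97)
       = 13244861799 · 165888/276159 = 7956154368.

7956154368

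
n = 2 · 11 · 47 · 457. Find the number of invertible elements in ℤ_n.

209760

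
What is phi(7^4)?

2058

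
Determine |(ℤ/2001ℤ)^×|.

1232

Factor 2001: 2001 = 3 × 23 × 29.
φ(2001) = 2001 · (1 − 1/3) · (1 − 1/23) · (1 − 1/29)
       = 2001 · 1232/2001 = 1232.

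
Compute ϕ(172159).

138240

172159 = 13 · 17 · 19 · 41.
φ(13) = 13 − 1 = 12.
φ(17) = 17 − 1 = 16.
φ(19) = 19 − 1 = 18.
φ(41) = 41 − 1 = 40.
Since φ is multiplicative, φ(172159) = 12 · 16 · 18 · 40 = 138240.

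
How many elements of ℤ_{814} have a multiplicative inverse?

360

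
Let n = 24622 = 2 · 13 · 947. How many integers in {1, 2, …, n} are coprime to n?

11352

φ(2) = 2 − 1 = 1.
φ(13) = 13 − 1 = 12.
φ(947) = 947 − 1 = 946.
Multiply: 1 · 12 · 946 = 11352.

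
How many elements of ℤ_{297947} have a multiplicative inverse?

Factor 297947: 297947 = 13^2 × 41 × 43.
φ(297947) = 297947 · (1 − 1/13) · (1 − 1/41) · (1 − 1/43)
       = 297947 · 20160/22919 = 262080.

262080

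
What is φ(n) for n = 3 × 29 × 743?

41552

φ(3) = 3 − 1 = 2.
φ(29) = 29 − 1 = 28.
φ(743) = 743 − 1 = 742.
Multiply: 2 · 28 · 742 = 41552.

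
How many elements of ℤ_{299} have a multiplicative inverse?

264

Factor 299: 299 = 13 · 23.
φ(299) = 299 · (1 − 1/13) · (1 − 1/23)
       = 299 · 264/299 = 264.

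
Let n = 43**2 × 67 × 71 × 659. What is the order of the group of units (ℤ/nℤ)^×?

φ(43^2) = 43^2 − 43^1 = 1849 − 43 = 1806.
φ(67) = 67 − 1 = 66.
φ(71) = 71 − 1 = 70.
φ(659) = 659 − 1 = 658.
φ(5796361687) = 1806 × 66 × 70 × 658 = 5490167760.

5490167760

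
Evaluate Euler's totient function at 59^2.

φ(59^2) = 59^2 − 59^1 = 3481 − 59 = 3422.

3422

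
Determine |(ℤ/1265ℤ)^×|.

First factor: 1265 = 5 × 11 × 23.
φ(5) = 5 − 1 = 4.
φ(11) = 11 − 1 = 10.
φ(23) = 23 − 1 = 22.
Multiply: 4 · 10 · 22 = 880.

880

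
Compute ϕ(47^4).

φ(4879681) = 4879681 · (1 − 1/47)
       = 4879681 · 46/47 = 4775858.

4775858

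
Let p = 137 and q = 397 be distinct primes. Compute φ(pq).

53856

φ(137) = 137 − 1 = 136.
φ(397) = 397 − 1 = 396.
φ(54389) = 136 × 396 = 53856.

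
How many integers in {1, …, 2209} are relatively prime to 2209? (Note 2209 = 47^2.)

2162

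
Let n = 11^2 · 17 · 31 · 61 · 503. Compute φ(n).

φ(1956562861) = 1956562861 · (1 − 1/11) · (1 − 1/17) · (1 − 1/31) · (1 − 1/61) · (1 − 1/503)
       = 1956562861 · 144576000/177869351 = 1590336000.

1590336000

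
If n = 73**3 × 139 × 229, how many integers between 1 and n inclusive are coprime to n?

12072359232

φ(12382800127) = 12382800127 · (1 − 1/73) · (1 − 1/139) · (1 − 1/229)
       = 12382800127 · 2265408/2323663 = 12072359232.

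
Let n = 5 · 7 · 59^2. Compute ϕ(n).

82128

φ(5) = 5 − 1 = 4.
φ(7) = 7 − 1 = 6.
φ(59^2) = 59^2 − 59^1 = 3481 − 59 = 3422.
Since φ is multiplicative, φ(121835) = 4 · 6 · 3422 = 82128.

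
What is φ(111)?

72

Prime factorization: 111 = 3 · 37.
φ(111) = 111 · (1 − 1/3) · (1 − 1/37)
       = 111 · 72/111 = 72.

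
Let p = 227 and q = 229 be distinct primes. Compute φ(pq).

51528

φ(227) = 227 − 1 = 226.
φ(229) = 229 − 1 = 228.
Since φ is multiplicative, φ(51983) = 226 · 228 = 51528.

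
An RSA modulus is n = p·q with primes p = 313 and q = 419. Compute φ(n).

130416

φ(n) = (p − 1)(q − 1) = (313−1)(419−1) = 312·418 = 130416.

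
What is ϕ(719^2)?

516242

φ(516961) = 516961 · (1 − 1/719)
       = 516961 · 718/719 = 516242.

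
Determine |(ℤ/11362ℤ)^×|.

4752

11362 = 2 · 13 · 19 · 23.
φ(2) = 2 − 1 = 1.
φ(13) = 13 − 1 = 12.
φ(19) = 19 − 1 = 18.
φ(23) = 23 − 1 = 22.
φ(11362) = 1 × 12 × 18 × 22 = 4752.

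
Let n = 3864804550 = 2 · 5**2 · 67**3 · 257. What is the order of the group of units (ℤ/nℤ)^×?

1516922880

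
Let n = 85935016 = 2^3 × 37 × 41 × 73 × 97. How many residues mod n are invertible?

39813120

φ(2^3) = 2^3 − 2^2 = 8 − 4 = 4.
φ(37) = 37 − 1 = 36.
φ(41) = 41 − 1 = 40.
φ(73) = 73 − 1 = 72.
φ(97) = 97 − 1 = 96.
Multiply: 4 · 36 · 40 · 72 · 96 = 39813120.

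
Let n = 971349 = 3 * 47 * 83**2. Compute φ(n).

φ(971349) = 971349 · (1 − 1/3) · (1 − 1/47) · (1 − 1/83)
       = 971349 · 7544/11703 = 626152.

626152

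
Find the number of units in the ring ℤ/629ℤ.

576

Factor 629: 629 = 17 · 37.
φ(629) = 629 · (1 − 1/17) · (1 − 1/37)
       = 629 · 576/629 = 576.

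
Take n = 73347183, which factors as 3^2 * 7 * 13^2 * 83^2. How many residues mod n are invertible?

φ(73347183) = 73347183 · (1 − 1/3) · (1 − 1/7) · (1 − 1/13) · (1 − 1/83)
       = 73347183 · 11808/22659 = 38222496.

38222496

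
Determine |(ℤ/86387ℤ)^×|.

70560

First factor: 86387 = 7^2 * 41 * 43.
φ(86387) = 86387 · (1 − 1/7) · (1 − 1/41) · (1 − 1/43)
       = 86387 · 10080/12341 = 70560.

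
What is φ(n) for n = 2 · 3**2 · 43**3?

φ(2) = 2 − 1 = 1.
φ(3^2) = 3^1·(3−1) = 3·2 = 6.
φ(43^3) = 43^2·(43−1) = 1849·42 = 77658.
Since φ is multiplicative, φ(1431126) = 1 · 6 · 77658 = 465948.

465948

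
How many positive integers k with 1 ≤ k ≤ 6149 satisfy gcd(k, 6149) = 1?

Factor 6149: 6149 = 11 · 13 · 43.
φ(11) = 11 − 1 = 10.
φ(13) = 13 − 1 = 12.
φ(43) = 43 − 1 = 42.
Since φ is multiplicative, φ(6149) = 10 · 12 · 42 = 5040.

5040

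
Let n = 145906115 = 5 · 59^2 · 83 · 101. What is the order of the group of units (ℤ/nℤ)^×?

φ(145906115) = 145906115 · (1 − 1/5) · (1 − 1/59) · (1 − 1/83) · (1 − 1/101)
       = 145906115 · 1902400/2472985 = 112241600.

112241600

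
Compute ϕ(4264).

Factor 4264: 4264 = 2^3 · 13 · 41.
φ(4264) = 4264 · (1 − 1/2) · (1 − 1/13) · (1 − 1/41)
       = 4264 · 480/1066 = 1920.

1920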